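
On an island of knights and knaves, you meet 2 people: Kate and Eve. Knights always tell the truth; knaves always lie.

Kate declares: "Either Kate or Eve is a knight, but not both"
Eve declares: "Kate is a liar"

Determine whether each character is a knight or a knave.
Kate is a knight.
Eve is a knave.

Verification:
- Kate (knight) says "Either Kate or Eve is a knight, but not both" - this is TRUE because Kate is a knight and Eve is a knave.
- Eve (knave) says "Kate is a liar" - this is FALSE (a lie) because Kate is a knight.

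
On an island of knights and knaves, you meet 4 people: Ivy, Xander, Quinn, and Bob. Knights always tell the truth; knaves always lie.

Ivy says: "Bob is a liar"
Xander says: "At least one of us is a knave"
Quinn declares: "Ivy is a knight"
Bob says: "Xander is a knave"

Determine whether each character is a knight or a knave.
Ivy is a knight.
Xander is a knight.
Quinn is a knight.
Bob is a knave.

Verification:
- Ivy (knight) says "Bob is a liar" - this is TRUE because Bob is a knave.
- Xander (knight) says "At least one of us is a knave" - this is TRUE because Bob is a knave.
- Quinn (knight) says "Ivy is a knight" - this is TRUE because Ivy is a knight.
- Bob (knave) says "Xander is a knave" - this is FALSE (a lie) because Xander is a knight.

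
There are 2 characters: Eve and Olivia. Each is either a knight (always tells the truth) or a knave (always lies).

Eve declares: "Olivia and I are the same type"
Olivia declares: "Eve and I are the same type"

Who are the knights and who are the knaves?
Eve is a knight.
Olivia is a knight.

Verification:
- Eve (knight) says "Olivia and I are the same type" - this is TRUE because Eve is a knight and Olivia is a knight.
- Olivia (knight) says "Eve and I are the same type" - this is TRUE because Olivia is a knight and Eve is a knight.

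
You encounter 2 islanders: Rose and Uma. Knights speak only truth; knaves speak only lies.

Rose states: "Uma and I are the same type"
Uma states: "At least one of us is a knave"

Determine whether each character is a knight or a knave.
Rose is a knave.
Uma is a knight.

Verification:
- Rose (knave) says "Uma and I are the same type" - this is FALSE (a lie) because Rose is a knave and Uma is a knight.
- Uma (knight) says "At least one of us is a knave" - this is TRUE because Rose is a knave.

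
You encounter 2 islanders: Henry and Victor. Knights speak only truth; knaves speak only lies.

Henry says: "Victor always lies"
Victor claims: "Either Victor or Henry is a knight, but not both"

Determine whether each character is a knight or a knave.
Henry is a knave.
Victor is a knight.

Verification:
- Henry (knave) says "Victor always lies" - this is FALSE (a lie) because Victor is a knight.
- Victor (knight) says "Either Victor or Henry is a knight, but not both" - this is TRUE because Victor is a knight and Henry is a knave.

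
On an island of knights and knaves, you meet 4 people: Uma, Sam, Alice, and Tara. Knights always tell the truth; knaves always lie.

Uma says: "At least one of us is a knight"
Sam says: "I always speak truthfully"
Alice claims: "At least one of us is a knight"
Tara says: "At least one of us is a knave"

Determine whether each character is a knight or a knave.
Uma is a knight.
Sam is a knave.
Alice is a knight.
Tara is a knight.

Verification:
- Uma (knight) says "At least one of us is a knight" - this is TRUE because Uma, Alice, and Tara are knights.
- Sam (knave) says "I always speak truthfully" - this is FALSE (a lie) because Sam is a knave.
- Alice (knight) says "At least one of us is a knight" - this is TRUE because Uma, Alice, and Tara are knights.
- Tara (knight) says "At least one of us is a knave" - this is TRUE because Sam is a knave.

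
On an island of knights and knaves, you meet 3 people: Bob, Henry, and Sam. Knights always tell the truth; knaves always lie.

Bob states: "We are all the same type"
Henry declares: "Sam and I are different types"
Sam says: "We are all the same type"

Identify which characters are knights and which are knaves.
Bob is a knave.
Henry is a knight.
Sam is a knave.

Verification:
- Bob (knave) says "We are all the same type" - this is FALSE (a lie) because Henry is a knight and Bob and Sam are knaves.
- Henry (knight) says "Sam and I are different types" - this is TRUE because Henry is a knight and Sam is a knave.
- Sam (knave) says "We are all the same type" - this is FALSE (a lie) because Henry is a knight and Bob and Sam are knaves.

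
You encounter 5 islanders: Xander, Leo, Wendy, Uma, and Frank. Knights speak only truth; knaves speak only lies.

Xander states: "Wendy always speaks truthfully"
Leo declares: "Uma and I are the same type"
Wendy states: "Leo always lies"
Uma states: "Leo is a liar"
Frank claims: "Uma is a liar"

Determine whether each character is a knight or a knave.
Xander is a knight.
Leo is a knave.
Wendy is a knight.
Uma is a knight.
Frank is a knave.

Verification:
- Xander (knight) says "Wendy always speaks truthfully" - this is TRUE because Wendy is a knight.
- Leo (knave) says "Uma and I are the same type" - this is FALSE (a lie) because Leo is a knave and Uma is a knight.
- Wendy (knight) says "Leo always lies" - this is TRUE because Leo is a knave.
- Uma (knight) says "Leo is a liar" - this is TRUE because Leo is a knave.
- Frank (knave) says "Uma is a liar" - this is FALSE (a lie) because Uma is a knight.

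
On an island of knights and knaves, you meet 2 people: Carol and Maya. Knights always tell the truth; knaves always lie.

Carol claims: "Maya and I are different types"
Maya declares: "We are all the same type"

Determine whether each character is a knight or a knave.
Carol is a knight.
Maya is a knave.

Verification:
- Carol (knight) says "Maya and I are different types" - this is TRUE because Carol is a knight and Maya is a knave.
- Maya (knave) says "We are all the same type" - this is FALSE (a lie) because Carol is a knight and Maya is a knave.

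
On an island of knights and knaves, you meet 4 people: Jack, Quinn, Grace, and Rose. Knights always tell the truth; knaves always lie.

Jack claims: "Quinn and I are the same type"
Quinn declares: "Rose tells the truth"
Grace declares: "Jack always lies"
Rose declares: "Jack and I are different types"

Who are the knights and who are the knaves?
Jack is a knave.
Quinn is a knight.
Grace is a knight.
Rose is a knight.

Verification:
- Jack (knave) says "Quinn and I are the same type" - this is FALSE (a lie) because Jack is a knave and Quinn is a knight.
- Quinn (knight) says "Rose tells the truth" - this is TRUE because Rose is a knight.
- Grace (knight) says "Jack always lies" - this is TRUE because Jack is a knave.
- Rose (knight) says "Jack and I are different types" - this is TRUE because Rose is a knight and Jack is a knave.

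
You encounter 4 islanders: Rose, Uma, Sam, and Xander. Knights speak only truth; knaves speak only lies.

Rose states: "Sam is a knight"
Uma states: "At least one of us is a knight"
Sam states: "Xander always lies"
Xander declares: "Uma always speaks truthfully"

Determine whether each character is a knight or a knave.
Rose is a knave.
Uma is a knight.
Sam is a knave.
Xander is a knight.

Verification:
- Rose (knave) says "Sam is a knight" - this is FALSE (a lie) because Sam is a knave.
- Uma (knight) says "At least one of us is a knight" - this is TRUE because Uma and Xander are knights.
- Sam (knave) says "Xander always lies" - this is FALSE (a lie) because Xander is a knight.
- Xander (knight) says "Uma always speaks truthfully" - this is TRUE because Uma is a knight.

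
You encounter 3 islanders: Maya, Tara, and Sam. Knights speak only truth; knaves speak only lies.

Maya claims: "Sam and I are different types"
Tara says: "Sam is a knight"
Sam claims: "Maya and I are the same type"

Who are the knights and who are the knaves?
Maya is a knight.
Tara is a knave.
Sam is a knave.

Verification:
- Maya (knight) says "Sam and I are different types" - this is TRUE because Maya is a knight and Sam is a knave.
- Tara (knave) says "Sam is a knight" - this is FALSE (a lie) because Sam is a knave.
- Sam (knave) says "Maya and I are the same type" - this is FALSE (a lie) because Sam is a knave and Maya is a knight.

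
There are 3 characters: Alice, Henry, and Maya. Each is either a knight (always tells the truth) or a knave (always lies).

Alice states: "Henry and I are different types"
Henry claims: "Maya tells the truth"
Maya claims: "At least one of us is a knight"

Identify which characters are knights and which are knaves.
Alice is a knave.
Henry is a knave.
Maya is a knave.

Verification:
- Alice (knave) says "Henry and I are different types" - this is FALSE (a lie) because Alice is a knave and Henry is a knave.
- Henry (knave) says "Maya tells the truth" - this is FALSE (a lie) because Maya is a knave.
- Maya (knave) says "At least one of us is a knight" - this is FALSE (a lie) because no one is a knight.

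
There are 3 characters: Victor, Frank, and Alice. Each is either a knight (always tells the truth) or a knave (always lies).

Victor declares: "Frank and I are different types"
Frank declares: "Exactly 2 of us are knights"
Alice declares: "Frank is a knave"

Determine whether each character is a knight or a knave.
Victor is a knave.
Frank is a knave.
Alice is a knight.

Verification:
- Victor (knave) says "Frank and I are different types" - this is FALSE (a lie) because Victor is a knave and Frank is a knave.
- Frank (knave) says "Exactly 2 of us are knights" - this is FALSE (a lie) because there are 1 knights.
- Alice (knight) says "Frank is a knave" - this is TRUE because Frank is a knave.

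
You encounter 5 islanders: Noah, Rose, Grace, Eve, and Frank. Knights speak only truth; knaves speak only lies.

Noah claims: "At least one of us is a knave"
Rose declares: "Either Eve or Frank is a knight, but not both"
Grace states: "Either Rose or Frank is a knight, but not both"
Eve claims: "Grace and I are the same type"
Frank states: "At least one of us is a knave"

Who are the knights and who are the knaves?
Noah is a knight.
Rose is a knave.
Grace is a knight.
Eve is a knight.
Frank is a knight.

Verification:
- Noah (knight) says "At least one of us is a knave" - this is TRUE because Rose is a knave.
- Rose (knave) says "Either Eve or Frank is a knight, but not both" - this is FALSE (a lie) because Eve is a knight and Frank is a knight.
- Grace (knight) says "Either Rose or Frank is a knight, but not both" - this is TRUE because Rose is a knave and Frank is a knight.
- Eve (knight) says "Grace and I are the same type" - this is TRUE because Eve is a knight and Grace is a knight.
- Frank (knight) says "At least one of us is a knave" - this is TRUE because Rose is a knave.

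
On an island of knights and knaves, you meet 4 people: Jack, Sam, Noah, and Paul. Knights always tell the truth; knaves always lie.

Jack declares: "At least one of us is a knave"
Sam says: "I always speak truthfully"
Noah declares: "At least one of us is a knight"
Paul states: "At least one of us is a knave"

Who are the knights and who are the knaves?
Jack is a knight.
Sam is a knave.
Noah is a knight.
Paul is a knight.

Verification:
- Jack (knight) says "At least one of us is a knave" - this is TRUE because Sam is a knave.
- Sam (knave) says "I always speak truthfully" - this is FALSE (a lie) because Sam is a knave.
- Noah (knight) says "At least one of us is a knight" - this is TRUE because Jack, Noah, and Paul are knights.
- Paul (knight) says "At least one of us is a knave" - this is TRUE because Sam is a knave.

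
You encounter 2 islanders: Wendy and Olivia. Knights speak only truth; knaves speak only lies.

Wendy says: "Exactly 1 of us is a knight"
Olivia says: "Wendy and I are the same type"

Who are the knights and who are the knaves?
Wendy is a knight.
Olivia is a knave.

Verification:
- Wendy (knight) says "Exactly 1 of us is a knight" - this is TRUE because there are 1 knights.
- Olivia (knave) says "Wendy and I are the same type" - this is FALSE (a lie) because Olivia is a knave and Wendy is a knight.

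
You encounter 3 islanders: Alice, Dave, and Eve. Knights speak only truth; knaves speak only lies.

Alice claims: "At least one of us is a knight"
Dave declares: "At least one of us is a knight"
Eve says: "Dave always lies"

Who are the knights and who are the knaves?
Alice is a knight.
Dave is a knight.
Eve is a knave.

Verification:
- Alice (knight) says "At least one of us is a knight" - this is TRUE because Alice and Dave are knights.
- Dave (knight) says "At least one of us is a knight" - this is TRUE because Alice and Dave are knights.
- Eve (knave) says "Dave always lies" - this is FALSE (a lie) because Dave is a knight.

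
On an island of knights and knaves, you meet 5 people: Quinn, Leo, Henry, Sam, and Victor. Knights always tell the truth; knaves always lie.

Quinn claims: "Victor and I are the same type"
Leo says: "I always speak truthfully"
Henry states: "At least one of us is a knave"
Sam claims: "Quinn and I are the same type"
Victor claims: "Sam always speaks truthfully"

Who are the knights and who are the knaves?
Quinn is a knight.
Leo is a knave.
Henry is a knight.
Sam is a knight.
Victor is a knight.

Verification:
- Quinn (knight) says "Victor and I are the same type" - this is TRUE because Quinn is a knight and Victor is a knight.
- Leo (knave) says "I always speak truthfully" - this is FALSE (a lie) because Leo is a knave.
- Henry (knight) says "At least one of us is a knave" - this is TRUE because Leo is a knave.
- Sam (knight) says "Quinn and I are the same type" - this is TRUE because Sam is a knight and Quinn is a knight.
- Victor (knight) says "Sam always speaks truthfully" - this is TRUE because Sam is a knight.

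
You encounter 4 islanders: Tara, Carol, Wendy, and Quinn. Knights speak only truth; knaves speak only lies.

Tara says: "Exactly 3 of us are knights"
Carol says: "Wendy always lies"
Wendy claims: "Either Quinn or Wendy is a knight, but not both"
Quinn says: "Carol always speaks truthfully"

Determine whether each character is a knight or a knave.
Tara is a knave.
Carol is a knave.
Wendy is a knight.
Quinn is a knave.

Verification:
- Tara (knave) says "Exactly 3 of us are knights" - this is FALSE (a lie) because there are 1 knights.
- Carol (knave) says "Wendy always lies" - this is FALSE (a lie) because Wendy is a knight.
- Wendy (knight) says "Either Quinn or Wendy is a knight, but not both" - this is TRUE because Quinn is a knave and Wendy is a knight.
- Quinn (knave) says "Carol always speaks truthfully" - this is FALSE (a lie) because Carol is a knave.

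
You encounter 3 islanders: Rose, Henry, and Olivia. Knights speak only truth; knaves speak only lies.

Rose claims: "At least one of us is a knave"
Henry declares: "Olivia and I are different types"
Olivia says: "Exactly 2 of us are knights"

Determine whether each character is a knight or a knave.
Rose is a knight.
Henry is a knave.
Olivia is a knave.

Verification:
- Rose (knight) says "At least one of us is a knave" - this is TRUE because Henry and Olivia are knaves.
- Henry (knave) says "Olivia and I are different types" - this is FALSE (a lie) because Henry is a knave and Olivia is a knave.
- Olivia (knave) says "Exactly 2 of us are knights" - this is FALSE (a lie) because there are 1 knights.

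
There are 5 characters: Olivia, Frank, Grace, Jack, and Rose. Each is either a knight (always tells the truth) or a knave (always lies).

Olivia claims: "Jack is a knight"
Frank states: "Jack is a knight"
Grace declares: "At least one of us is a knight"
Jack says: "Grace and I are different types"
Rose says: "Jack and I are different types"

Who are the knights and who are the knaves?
Olivia is a knave.
Frank is a knave.
Grace is a knave.
Jack is a knave.
Rose is a knave.

Verification:
- Olivia (knave) says "Jack is a knight" - this is FALSE (a lie) because Jack is a knave.
- Frank (knave) says "Jack is a knight" - this is FALSE (a lie) because Jack is a knave.
- Grace (knave) says "At least one of us is a knight" - this is FALSE (a lie) because no one is a knight.
- Jack (knave) says "Grace and I are different types" - this is FALSE (a lie) because Jack is a knave and Grace is a knave.
- Rose (knave) says "Jack and I are different types" - this is FALSE (a lie) because Rose is a knave and Jack is a knave.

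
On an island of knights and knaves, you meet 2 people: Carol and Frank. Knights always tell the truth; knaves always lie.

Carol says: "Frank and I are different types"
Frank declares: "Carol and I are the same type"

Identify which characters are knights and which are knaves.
Carol is a knight.
Frank is a knave.

Verification:
- Carol (knight) says "Frank and I are different types" - this is TRUE because Carol is a knight and Frank is a knave.
- Frank (knave) says "Carol and I are the same type" - this is FALSE (a lie) because Frank is a knave and Carol is a knight.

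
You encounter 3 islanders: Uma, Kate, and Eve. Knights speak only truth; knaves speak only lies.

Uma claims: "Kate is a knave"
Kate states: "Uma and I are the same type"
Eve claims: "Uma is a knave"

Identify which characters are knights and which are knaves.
Uma is a knight.
Kate is a knave.
Eve is a knave.

Verification:
- Uma (knight) says "Kate is a knave" - this is TRUE because Kate is a knave.
- Kate (knave) says "Uma and I are the same type" - this is FALSE (a lie) because Kate is a knave and Uma is a knight.
- Eve (knave) says "Uma is a knave" - this is FALSE (a lie) because Uma is a knight.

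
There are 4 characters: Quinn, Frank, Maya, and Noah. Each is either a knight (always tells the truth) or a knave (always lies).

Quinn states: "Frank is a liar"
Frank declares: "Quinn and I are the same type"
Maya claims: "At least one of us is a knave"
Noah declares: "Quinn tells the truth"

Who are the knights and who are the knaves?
Quinn is a knight.
Frank is a knave.
Maya is a knight.
Noah is a knight.

Verification:
- Quinn (knight) says "Frank is a liar" - this is TRUE because Frank is a knave.
- Frank (knave) says "Quinn and I are the same type" - this is FALSE (a lie) because Frank is a knave and Quinn is a knight.
- Maya (knight) says "At least one of us is a knave" - this is TRUE because Frank is a knave.
- Noah (knight) says "Quinn tells the truth" - this is TRUE because Quinn is a knight.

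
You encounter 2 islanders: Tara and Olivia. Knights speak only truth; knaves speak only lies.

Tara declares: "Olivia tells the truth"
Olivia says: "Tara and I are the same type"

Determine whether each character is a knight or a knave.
Tara is a knight.
Olivia is a knight.

Verification:
- Tara (knight) says "Olivia tells the truth" - this is TRUE because Olivia is a knight.
- Olivia (knight) says "Tara and I are the same type" - this is TRUE because Olivia is a knight and Tara is a knight.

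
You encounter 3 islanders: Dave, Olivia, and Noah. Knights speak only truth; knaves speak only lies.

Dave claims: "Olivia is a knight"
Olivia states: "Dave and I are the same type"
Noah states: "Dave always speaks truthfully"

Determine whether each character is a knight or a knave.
Dave is a knight.
Olivia is a knight.
Noah is a knight.

Verification:
- Dave (knight) says "Olivia is a knight" - this is TRUE because Olivia is a knight.
- Olivia (knight) says "Dave and I are the same type" - this is TRUE because Olivia is a knight and Dave is a knight.
- Noah (knight) says "Dave always speaks truthfully" - this is TRUE because Dave is a knight.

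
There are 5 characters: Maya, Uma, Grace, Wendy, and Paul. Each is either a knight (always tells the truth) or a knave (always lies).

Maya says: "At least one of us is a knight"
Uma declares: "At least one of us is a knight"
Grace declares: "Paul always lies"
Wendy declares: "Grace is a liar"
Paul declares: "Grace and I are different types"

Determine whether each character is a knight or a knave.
Maya is a knight.
Uma is a knight.
Grace is a knave.
Wendy is a knight.
Paul is a knight.

Verification:
- Maya (knight) says "At least one of us is a knight" - this is TRUE because Maya, Uma, Wendy, and Paul are knights.
- Uma (knight) says "At least one of us is a knight" - this is TRUE because Maya, Uma, Wendy, and Paul are knights.
- Grace (knave) says "Paul always lies" - this is FALSE (a lie) because Paul is a knight.
- Wendy (knight) says "Grace is a liar" - this is TRUE because Grace is a knave.
- Paul (knight) says "Grace and I are different types" - this is TRUE because Paul is a knight and Grace is a knave.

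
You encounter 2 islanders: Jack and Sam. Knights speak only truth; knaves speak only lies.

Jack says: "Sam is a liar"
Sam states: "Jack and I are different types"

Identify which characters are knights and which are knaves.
Jack is a knave.
Sam is a knight.

Verification:
- Jack (knave) says "Sam is a liar" - this is FALSE (a lie) because Sam is a knight.
- Sam (knight) says "Jack and I are different types" - this is TRUE because Sam is a knight and Jack is a knave.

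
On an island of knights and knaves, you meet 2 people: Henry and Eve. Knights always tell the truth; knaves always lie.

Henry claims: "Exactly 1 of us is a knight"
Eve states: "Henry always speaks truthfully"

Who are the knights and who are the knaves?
Henry is a knave.
Eve is a knave.

Verification:
- Henry (knave) says "Exactly 1 of us is a knight" - this is FALSE (a lie) because there are 0 knights.
- Eve (knave) says "Henry always speaks truthfully" - this is FALSE (a lie) because Henry is a knave.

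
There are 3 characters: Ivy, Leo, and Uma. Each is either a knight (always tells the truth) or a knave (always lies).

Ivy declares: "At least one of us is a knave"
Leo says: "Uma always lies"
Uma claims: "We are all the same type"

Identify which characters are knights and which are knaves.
Ivy is a knight.
Leo is a knight.
Uma is a knave.

Verification:
- Ivy (knight) says "At least one of us is a knave" - this is TRUE because Uma is a knave.
- Leo (knight) says "Uma always lies" - this is TRUE because Uma is a knave.
- Uma (knave) says "We are all the same type" - this is FALSE (a lie) because Ivy and Leo are knights and Uma is a knave.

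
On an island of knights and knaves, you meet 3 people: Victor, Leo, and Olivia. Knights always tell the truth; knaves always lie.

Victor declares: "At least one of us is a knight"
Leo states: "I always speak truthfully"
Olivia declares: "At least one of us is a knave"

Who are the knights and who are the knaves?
Victor is a knight.
Leo is a knave.
Olivia is a knight.

Verification:
- Victor (knight) says "At least one of us is a knight" - this is TRUE because Victor and Olivia are knights.
- Leo (knave) says "I always speak truthfully" - this is FALSE (a lie) because Leo is a knave.
- Olivia (knight) says "At least one of us is a knave" - this is TRUE because Leo is a knave.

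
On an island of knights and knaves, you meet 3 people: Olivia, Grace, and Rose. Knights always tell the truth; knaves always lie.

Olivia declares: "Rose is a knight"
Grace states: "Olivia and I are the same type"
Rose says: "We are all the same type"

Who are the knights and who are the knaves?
Olivia is a knight.
Grace is a knight.
Rose is a knight.

Verification:
- Olivia (knight) says "Rose is a knight" - this is TRUE because Rose is a knight.
- Grace (knight) says "Olivia and I are the same type" - this is TRUE because Grace is a knight and Olivia is a knight.
- Rose (knight) says "We are all the same type" - this is TRUE because Olivia, Grace, and Rose are knights.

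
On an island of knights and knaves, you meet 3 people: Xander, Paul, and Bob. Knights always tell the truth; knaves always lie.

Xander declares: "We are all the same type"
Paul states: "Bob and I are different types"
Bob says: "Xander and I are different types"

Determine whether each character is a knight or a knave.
Xander is a knave.
Paul is a knight.
Bob is a knave.

Verification:
- Xander (knave) says "We are all the same type" - this is FALSE (a lie) because Paul is a knight and Xander and Bob are knaves.
- Paul (knight) says "Bob and I are different types" - this is TRUE because Paul is a knight and Bob is a knave.
- Bob (knave) says "Xander and I are different types" - this is FALSE (a lie) because Bob is a knave and Xander is a knave.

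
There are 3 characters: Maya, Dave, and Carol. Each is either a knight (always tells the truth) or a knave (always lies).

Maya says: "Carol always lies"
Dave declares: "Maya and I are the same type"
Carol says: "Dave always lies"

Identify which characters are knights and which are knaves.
Maya is a knight.
Dave is a knight.
Carol is a knave.

Verification:
- Maya (knight) says "Carol always lies" - this is TRUE because Carol is a knave.
- Dave (knight) says "Maya and I are the same type" - this is TRUE because Dave is a knight and Maya is a knight.
- Carol (knave) says "Dave always lies" - this is FALSE (a lie) because Dave is a knight.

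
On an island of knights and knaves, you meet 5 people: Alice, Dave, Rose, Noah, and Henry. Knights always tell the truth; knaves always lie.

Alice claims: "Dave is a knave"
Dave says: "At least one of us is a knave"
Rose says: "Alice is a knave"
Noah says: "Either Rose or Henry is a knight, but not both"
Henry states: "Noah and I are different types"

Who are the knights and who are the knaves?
Alice is a knave.
Dave is a knight.
Rose is a knight.
Noah is a knave.
Henry is a knight.

Verification:
- Alice (knave) says "Dave is a knave" - this is FALSE (a lie) because Dave is a knight.
- Dave (knight) says "At least one of us is a knave" - this is TRUE because Alice and Noah are knaves.
- Rose (knight) says "Alice is a knave" - this is TRUE because Alice is a knave.
- Noah (knave) says "Either Rose or Henry is a knight, but not both" - this is FALSE (a lie) because Rose is a knight and Henry is a knight.
- Henry (knight) says "Noah and I are different types" - this is TRUE because Henry is a knight and Noah is a knave.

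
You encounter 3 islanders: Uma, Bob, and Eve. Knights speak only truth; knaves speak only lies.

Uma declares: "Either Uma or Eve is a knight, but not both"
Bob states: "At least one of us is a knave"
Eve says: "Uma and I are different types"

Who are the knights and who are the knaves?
Uma is a knave.
Bob is a knight.
Eve is a knave.

Verification:
- Uma (knave) says "Either Uma or Eve is a knight, but not both" - this is FALSE (a lie) because Uma is a knave and Eve is a knave.
- Bob (knight) says "At least one of us is a knave" - this is TRUE because Uma and Eve are knaves.
- Eve (knave) says "Uma and I are different types" - this is FALSE (a lie) because Eve is a knave and Uma is a knave.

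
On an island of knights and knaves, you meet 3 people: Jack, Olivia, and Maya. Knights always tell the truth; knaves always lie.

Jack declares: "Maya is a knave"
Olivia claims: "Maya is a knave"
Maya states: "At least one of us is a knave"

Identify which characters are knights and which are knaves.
Jack is a knave.
Olivia is a knave.
Maya is a knight.

Verification:
- Jack (knave) says "Maya is a knave" - this is FALSE (a lie) because Maya is a knight.
- Olivia (knave) says "Maya is a knave" - this is FALSE (a lie) because Maya is a knight.
- Maya (knight) says "At least one of us is a knave" - this is TRUE because Jack and Olivia are knaves.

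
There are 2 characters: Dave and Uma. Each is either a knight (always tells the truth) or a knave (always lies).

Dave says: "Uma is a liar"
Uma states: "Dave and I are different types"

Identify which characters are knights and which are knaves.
Dave is a knave.
Uma is a knight.

Verification:
- Dave (knave) says "Uma is a liar" - this is FALSE (a lie) because Uma is a knight.
- Uma (knight) says "Dave and I are different types" - this is TRUE because Uma is a knight and Dave is a knave.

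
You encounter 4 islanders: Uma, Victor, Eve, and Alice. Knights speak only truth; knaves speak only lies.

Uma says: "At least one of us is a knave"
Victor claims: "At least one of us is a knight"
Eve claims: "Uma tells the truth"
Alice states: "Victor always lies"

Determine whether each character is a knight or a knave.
Uma is a knight.
Victor is a knight.
Eve is a knight.
Alice is a knave.

Verification:
- Uma (knight) says "At least one of us is a knave" - this is TRUE because Alice is a knave.
- Victor (knight) says "At least one of us is a knight" - this is TRUE because Uma, Victor, and Eve are knights.
- Eve (knight) says "Uma tells the truth" - this is TRUE because Uma is a knight.
- Alice (knave) says "Victor always lies" - this is FALSE (a lie) because Victor is a knight.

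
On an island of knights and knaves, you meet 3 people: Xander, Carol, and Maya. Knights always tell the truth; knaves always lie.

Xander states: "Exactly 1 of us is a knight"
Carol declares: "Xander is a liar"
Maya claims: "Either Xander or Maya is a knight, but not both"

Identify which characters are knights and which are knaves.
Xander is a knave.
Carol is a knight.
Maya is a knight.

Verification:
- Xander (knave) says "Exactly 1 of us is a knight" - this is FALSE (a lie) because there are 2 knights.
- Carol (knight) says "Xander is a liar" - this is TRUE because Xander is a knave.
- Maya (knight) says "Either Xander or Maya is a knight, but not both" - this is TRUE because Xander is a knave and Maya is a knight.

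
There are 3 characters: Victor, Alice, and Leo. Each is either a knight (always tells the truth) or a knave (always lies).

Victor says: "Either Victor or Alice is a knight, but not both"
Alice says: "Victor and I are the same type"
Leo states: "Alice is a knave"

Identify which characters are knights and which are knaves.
Victor is a knight.
Alice is a knave.
Leo is a knight.

Verification:
- Victor (knight) says "Either Victor or Alice is a knight, but not both" - this is TRUE because Victor is a knight and Alice is a knave.
- Alice (knave) says "Victor and I are the same type" - this is FALSE (a lie) because Alice is a knave and Victor is a knight.
- Leo (knight) says "Alice is a knave" - this is TRUE because Alice is a knave.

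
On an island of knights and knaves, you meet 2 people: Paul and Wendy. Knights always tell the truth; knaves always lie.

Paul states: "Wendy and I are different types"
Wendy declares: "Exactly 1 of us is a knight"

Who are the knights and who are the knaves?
Paul is a knave.
Wendy is a knave.

Verification:
- Paul (knave) says "Wendy and I are different types" - this is FALSE (a lie) because Paul is a knave and Wendy is a knave.
- Wendy (knave) says "Exactly 1 of us is a knight" - this is FALSE (a lie) because there are 0 knights.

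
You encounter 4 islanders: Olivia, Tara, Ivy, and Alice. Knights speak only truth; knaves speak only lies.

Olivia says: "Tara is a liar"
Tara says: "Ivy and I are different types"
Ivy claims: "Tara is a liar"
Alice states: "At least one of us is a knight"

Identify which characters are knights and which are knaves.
Olivia is a knave.
Tara is a knight.
Ivy is a knave.
Alice is a knight.

Verification:
- Olivia (knave) says "Tara is a liar" - this is FALSE (a lie) because Tara is a knight.
- Tara (knight) says "Ivy and I are different types" - this is TRUE because Tara is a knight and Ivy is a knave.
- Ivy (knave) says "Tara is a liar" - this is FALSE (a lie) because Tara is a knight.
- Alice (knight) says "At least one of us is a knight" - this is TRUE because Tara and Alice are knights.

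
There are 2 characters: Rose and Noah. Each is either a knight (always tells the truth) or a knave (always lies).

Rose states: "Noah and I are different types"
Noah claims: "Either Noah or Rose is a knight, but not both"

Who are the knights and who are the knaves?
Rose is a knave.
Noah is a knave.

Verification:
- Rose (knave) says "Noah and I are different types" - this is FALSE (a lie) because Rose is a knave and Noah is a knave.
- Noah (knave) says "Either Noah or Rose is a knight, but not both" - this is FALSE (a lie) because Noah is a knave and Rose is a knave.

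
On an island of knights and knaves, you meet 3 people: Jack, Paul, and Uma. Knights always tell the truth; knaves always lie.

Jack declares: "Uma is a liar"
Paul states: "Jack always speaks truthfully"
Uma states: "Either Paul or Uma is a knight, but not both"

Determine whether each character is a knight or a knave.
Jack is a knave.
Paul is a knave.
Uma is a knight.

Verification:
- Jack (knave) says "Uma is a liar" - this is FALSE (a lie) because Uma is a knight.
- Paul (knave) says "Jack always speaks truthfully" - this is FALSE (a lie) because Jack is a knave.
- Uma (knight) says "Either Paul or Uma is a knight, but not both" - this is TRUE because Paul is a knave and Uma is a knight.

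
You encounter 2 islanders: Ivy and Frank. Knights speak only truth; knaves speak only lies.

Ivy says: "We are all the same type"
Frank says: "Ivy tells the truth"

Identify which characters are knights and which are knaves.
Ivy is a knight.
Frank is a knight.

Verification:
- Ivy (knight) says "We are all the same type" - this is TRUE because Ivy and Frank are knights.
- Frank (knight) says "Ivy tells the truth" - this is TRUE because Ivy is a knight.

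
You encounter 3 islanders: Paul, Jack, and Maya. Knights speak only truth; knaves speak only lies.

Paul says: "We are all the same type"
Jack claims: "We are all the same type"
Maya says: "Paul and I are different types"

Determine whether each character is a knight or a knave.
Paul is a knave.
Jack is a knave.
Maya is a knight.

Verification:
- Paul (knave) says "We are all the same type" - this is FALSE (a lie) because Maya is a knight and Paul and Jack are knaves.
- Jack (knave) says "We are all the same type" - this is FALSE (a lie) because Maya is a knight and Paul and Jack are knaves.
- Maya (knight) says "Paul and I are different types" - this is TRUE because Maya is a knight and Paul is a knave.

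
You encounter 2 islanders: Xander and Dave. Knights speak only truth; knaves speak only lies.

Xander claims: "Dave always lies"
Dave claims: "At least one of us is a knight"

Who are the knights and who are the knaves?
Xander is a knave.
Dave is a knight.

Verification:
- Xander (knave) says "Dave always lies" - this is FALSE (a lie) because Dave is a knight.
- Dave (knight) says "At least one of us is a knight" - this is TRUE because Dave is a knight.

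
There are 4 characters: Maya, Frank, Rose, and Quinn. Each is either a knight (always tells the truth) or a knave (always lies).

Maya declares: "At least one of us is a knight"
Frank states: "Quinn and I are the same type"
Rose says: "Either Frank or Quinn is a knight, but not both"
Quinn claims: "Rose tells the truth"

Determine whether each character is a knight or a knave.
Maya is a knight.
Frank is a knave.
Rose is a knight.
Quinn is a knight.

Verification:
- Maya (knight) says "At least one of us is a knight" - this is TRUE because Maya, Rose, and Quinn are knights.
- Frank (knave) says "Quinn and I are the same type" - this is FALSE (a lie) because Frank is a knave and Quinn is a knight.
- Rose (knight) says "Either Frank or Quinn is a knight, but not both" - this is TRUE because Frank is a knave and Quinn is a knight.
- Quinn (knight) says "Rose tells the truth" - this is TRUE because Rose is a knight.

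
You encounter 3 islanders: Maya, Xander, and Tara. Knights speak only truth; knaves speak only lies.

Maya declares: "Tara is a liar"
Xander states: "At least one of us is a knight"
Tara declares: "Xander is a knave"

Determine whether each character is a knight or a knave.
Maya is a knight.
Xander is a knight.
Tara is a knave.

Verification:
- Maya (knight) says "Tara is a liar" - this is TRUE because Tara is a knave.
- Xander (knight) says "At least one of us is a knight" - this is TRUE because Maya and Xander are knights.
- Tara (knave) says "Xander is a knave" - this is FALSE (a lie) because Xander is a knight.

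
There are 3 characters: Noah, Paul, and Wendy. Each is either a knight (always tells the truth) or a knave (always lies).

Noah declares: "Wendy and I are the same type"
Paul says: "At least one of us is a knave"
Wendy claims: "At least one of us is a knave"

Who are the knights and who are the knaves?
Noah is a knave.
Paul is a knight.
Wendy is a knight.

Verification:
- Noah (knave) says "Wendy and I are the same type" - this is FALSE (a lie) because Noah is a knave and Wendy is a knight.
- Paul (knight) says "At least one of us is a knave" - this is TRUE because Noah is a knave.
- Wendy (knight) says "At least one of us is a knave" - this is TRUE because Noah is a knave.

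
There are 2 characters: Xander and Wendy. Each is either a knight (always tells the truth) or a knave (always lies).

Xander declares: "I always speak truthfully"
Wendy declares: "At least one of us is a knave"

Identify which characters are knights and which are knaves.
Xander is a knave.
Wendy is a knight.

Verification:
- Xander (knave) says "I always speak truthfully" - this is FALSE (a lie) because Xander is a knave.
- Wendy (knight) says "At least one of us is a knave" - this is TRUE because Xander is a knave.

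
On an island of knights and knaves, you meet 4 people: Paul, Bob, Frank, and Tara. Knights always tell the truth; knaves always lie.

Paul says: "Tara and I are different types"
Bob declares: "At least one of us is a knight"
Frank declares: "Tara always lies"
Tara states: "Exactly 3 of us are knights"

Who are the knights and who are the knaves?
Paul is a knave.
Bob is a knight.
Frank is a knight.
Tara is a knave.

Verification:
- Paul (knave) says "Tara and I are different types" - this is FALSE (a lie) because Paul is a knave and Tara is a knave.
- Bob (knight) says "At least one of us is a knight" - this is TRUE because Bob and Frank are knights.
- Frank (knight) says "Tara always lies" - this is TRUE because Tara is a knave.
- Tara (knave) says "Exactly 3 of us are knights" - this is FALSE (a lie) because there are 2 knights.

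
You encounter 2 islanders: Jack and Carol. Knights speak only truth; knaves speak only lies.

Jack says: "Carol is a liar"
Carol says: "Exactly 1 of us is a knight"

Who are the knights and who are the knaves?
Jack is a knave.
Carol is a knight.

Verification:
- Jack (knave) says "Carol is a liar" - this is FALSE (a lie) because Carol is a knight.
- Carol (knight) says "Exactly 1 of us is a knight" - this is TRUE because there are 1 knights.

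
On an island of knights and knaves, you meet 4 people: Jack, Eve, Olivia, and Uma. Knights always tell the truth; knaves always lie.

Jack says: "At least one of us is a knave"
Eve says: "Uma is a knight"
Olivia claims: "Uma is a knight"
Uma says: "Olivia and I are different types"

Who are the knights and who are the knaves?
Jack is a knight.
Eve is a knave.
Olivia is a knave.
Uma is a knave.

Verification:
- Jack (knight) says "At least one of us is a knave" - this is TRUE because Eve, Olivia, and Uma are knaves.
- Eve (knave) says "Uma is a knight" - this is FALSE (a lie) because Uma is a knave.
- Olivia (knave) says "Uma is a knight" - this is FALSE (a lie) because Uma is a knave.
- Uma (knave) says "Olivia and I are different types" - this is FALSE (a lie) because Uma is a knave and Olivia is a knave.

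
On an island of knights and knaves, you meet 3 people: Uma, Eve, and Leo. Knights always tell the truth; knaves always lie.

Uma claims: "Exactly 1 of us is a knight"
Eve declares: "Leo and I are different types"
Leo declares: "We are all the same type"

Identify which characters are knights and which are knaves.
Uma is a knight.
Eve is a knave.
Leo is a knave.

Verification:
- Uma (knight) says "Exactly 1 of us is a knight" - this is TRUE because there are 1 knights.
- Eve (knave) says "Leo and I are different types" - this is FALSE (a lie) because Eve is a knave and Leo is a knave.
- Leo (knave) says "We are all the same type" - this is FALSE (a lie) because Uma is a knight and Eve and Leo are knaves.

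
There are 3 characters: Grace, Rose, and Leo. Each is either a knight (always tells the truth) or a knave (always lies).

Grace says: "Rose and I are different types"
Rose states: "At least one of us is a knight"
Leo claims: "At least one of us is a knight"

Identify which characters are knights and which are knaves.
Grace is a knave.
Rose is a knave.
Leo is a knave.

Verification:
- Grace (knave) says "Rose and I are different types" - this is FALSE (a lie) because Grace is a knave and Rose is a knave.
- Rose (knave) says "At least one of us is a knight" - this is FALSE (a lie) because no one is a knight.
- Leo (knave) says "At least one of us is a knight" - this is FALSE (a lie) because no one is a knight.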